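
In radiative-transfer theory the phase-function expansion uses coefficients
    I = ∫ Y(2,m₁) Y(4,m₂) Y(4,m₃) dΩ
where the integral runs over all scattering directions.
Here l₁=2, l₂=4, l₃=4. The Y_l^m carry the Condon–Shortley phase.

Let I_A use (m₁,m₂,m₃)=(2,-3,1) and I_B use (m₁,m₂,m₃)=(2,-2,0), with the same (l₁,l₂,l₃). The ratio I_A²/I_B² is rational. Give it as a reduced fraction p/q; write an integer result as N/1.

l's match ⇒ only the (l;m) 3-j factors differ between A and B.
A: triangle coeff Δ(2,4,4) = 1/13860; Σ_t [0,0]: t=0:+1/480 = 1/480; (3j)²=3/110 [(2 4 4; 2 -3 1)], sign=-1
B: triangle coeff Δ(2,4,4) = 1/13860; Σ_t [0,0]: t=0:+1/192 = 1/192; (3j)²=3/77 [(2 4 4; 2 -2 0)], sign=+1
I_A²/I_B² = (3/110)/(3/77) = 7/10

7/10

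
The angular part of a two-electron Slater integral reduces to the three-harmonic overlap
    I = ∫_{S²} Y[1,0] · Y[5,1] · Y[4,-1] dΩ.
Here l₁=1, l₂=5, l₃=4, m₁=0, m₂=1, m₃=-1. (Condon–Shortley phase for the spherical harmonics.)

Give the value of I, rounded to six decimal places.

-0.240571

m-sum 0 ✓  L=10 even ✓  4≤4≤6 ✓
Π(2lᵢ+1) = 3×11×9 = 297
triangle coeff Δ(1,5,4) = 1/495
Σ_t [1,1]: t=1:−1/576 = -1/576
(3j)²=5/99 [(1 5 4; 0 0 0)], sign=-1
Σ_t [1,1]: t=1:−1/720 = -1/720
(3j)²=8/165 [(1 5 4; 0 1 -1)], sign=+1
⇒ 4πI² = 8/11
I = (-1)√(8/11/(4π)) = -0.24057125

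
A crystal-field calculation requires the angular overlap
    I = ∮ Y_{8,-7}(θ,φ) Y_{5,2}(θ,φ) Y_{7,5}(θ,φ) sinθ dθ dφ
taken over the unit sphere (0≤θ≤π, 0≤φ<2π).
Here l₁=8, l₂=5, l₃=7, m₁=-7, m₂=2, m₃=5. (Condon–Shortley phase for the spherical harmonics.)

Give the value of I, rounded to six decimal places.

0.018143

Checks pass: Σm=0; 20 even; l₃=7∈[3,13].
(2·8+1)(2·5+1)(2·7+1) = 2805
Δ: 6! 10! 4! / 21! → 1/814773960
sum: t=1:−1/87091200 t=2:+1/4976640 t=3:−1/2073600 t=4:+1/4976640 t=5:−1/87091200 = -1/9676800
3j²(8 5 7; 0 0 0) = Δ·Π!·Σ² = 360/46189  (sign +1)
sum: t=5:−1/1741824000 t=6:+1/1567641600 = 1/15676416000
3j²(8 5 7; -7 2 5) = Δ·Π!·Σ² = 11/58140  (sign +1)
combine: 4πI² = 2805·360/46189·11/58140 = 330/79781
take √, sign +1: I = 0.01814272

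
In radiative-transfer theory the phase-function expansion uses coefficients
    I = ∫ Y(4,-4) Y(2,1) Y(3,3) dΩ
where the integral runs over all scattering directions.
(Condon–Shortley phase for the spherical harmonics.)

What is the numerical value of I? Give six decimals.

Σlᵢ=9 odd — θ-integrand is odd under cosθ→−cosθ; I=0

0.000000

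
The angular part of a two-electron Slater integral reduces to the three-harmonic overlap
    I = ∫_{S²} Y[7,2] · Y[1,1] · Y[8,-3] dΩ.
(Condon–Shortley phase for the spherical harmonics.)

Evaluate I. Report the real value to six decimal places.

m-sum 0 ✓  L=16 even ✓  6≤8≤8 ✓
Π(2lᵢ+1) = 15×3×17 = 765
triangle coeff Δ(7,1,8) = 1/2040
Σ_t [0,0]: t=0:+1/25401600 = 1/25401600
(3j)²=8/255 [(7 1 8; 0 0 0)], sign=+1
Σ_t [0,0]: t=0:+1/87091200 = 1/87091200
(3j)²=11/408 [(7 1 8; 2 1 -3)], sign=-1
⇒ 4πI² = 11/17
I = (-1)√(11/17/(4π)) = -0.22691696

-0.226917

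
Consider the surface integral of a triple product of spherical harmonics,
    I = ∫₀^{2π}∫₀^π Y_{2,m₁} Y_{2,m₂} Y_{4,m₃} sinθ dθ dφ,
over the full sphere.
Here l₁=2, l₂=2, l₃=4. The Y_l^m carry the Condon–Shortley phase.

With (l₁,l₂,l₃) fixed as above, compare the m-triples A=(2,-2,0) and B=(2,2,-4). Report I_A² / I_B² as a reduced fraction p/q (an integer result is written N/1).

l's match ⇒ only the (l;m) 3-j factors differ between A and B.
A: triangle coeff Δ(2,2,4) = 1/630; Σ_t [0,0]: t=0:+1/576 = 1/576; (3j)²=1/630 [(2 2 4; 2 -2 0)], sign=+1
B: triangle coeff Δ(2,2,4) = 1/630; Σ_t [0,0]: t=0:+1/576 = 1/576; (3j)²=1/9 [(2 2 4; 2 2 -4)], sign=+1
I_A²/I_B² = (1/630)/(1/9) = 1/70

1/70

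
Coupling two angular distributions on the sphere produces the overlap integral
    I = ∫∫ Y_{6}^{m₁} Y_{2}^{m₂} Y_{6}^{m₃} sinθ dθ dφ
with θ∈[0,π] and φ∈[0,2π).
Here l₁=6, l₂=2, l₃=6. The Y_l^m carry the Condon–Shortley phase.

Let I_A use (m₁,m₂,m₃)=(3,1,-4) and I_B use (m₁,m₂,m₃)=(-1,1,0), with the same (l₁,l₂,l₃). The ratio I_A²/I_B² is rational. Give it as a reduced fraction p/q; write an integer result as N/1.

Shared (l₁,l₂,l₃)=(6,2,6): N and (l;000)² cancel in I_A²/I_B².
A: Δ = 2!·10!·2!/15! = 1/90090; Racah Σ t=1..2: t=1:−1/161280 t=2:+1/725760 = -1/207360; ⇒ 3j(6 2 6; 3 1 -4)² = 7/286, sgn -1
B: Δ = 2!·10!·2!/15! = 1/90090; Racah Σ t=1..2: t=1:−1/34560 t=2:+1/28800 = 1/172800; ⇒ 3j(6 2 6; -1 1 0)² = 1/1430, sgn +1
I_A²/I_B² = (7/286)/(1/1430) = 35/1

35/1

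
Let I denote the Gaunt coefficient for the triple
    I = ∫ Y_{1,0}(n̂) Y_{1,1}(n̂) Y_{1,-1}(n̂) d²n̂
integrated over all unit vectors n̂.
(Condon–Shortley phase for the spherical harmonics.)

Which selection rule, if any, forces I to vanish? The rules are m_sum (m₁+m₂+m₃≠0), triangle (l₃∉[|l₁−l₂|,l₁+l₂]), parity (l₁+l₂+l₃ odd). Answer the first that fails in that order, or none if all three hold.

azimuthal sum: 0 + 1 − 1 = 0  ✓
0 ≤ 1 ≤ 2 (triangle on l)  ✓
L = 1 + 1 + 1 = 3 (odd)  ✗

parity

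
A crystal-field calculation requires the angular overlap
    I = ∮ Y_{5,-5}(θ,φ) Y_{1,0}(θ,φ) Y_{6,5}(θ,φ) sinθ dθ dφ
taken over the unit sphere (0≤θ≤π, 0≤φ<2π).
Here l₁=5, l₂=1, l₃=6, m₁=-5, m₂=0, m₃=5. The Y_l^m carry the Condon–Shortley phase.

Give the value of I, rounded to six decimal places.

Checks pass: Σm=0; 12 even; l₃=6∈[4,6].
(2·5+1)(2·1+1)(2·6+1) = 429
Δ: 0! 10! 2! / 13! → 1/858
sum: t=0:+1/14400 = 1/14400
3j²(5 1 6; 0 0 0) = Δ·Π!·Σ² = 6/143  (sign +1)
sum: t=0:+1/3628800 = 1/3628800
3j²(5 1 6; -5 0 5) = Δ·Π!·Σ² = 1/78  (sign -1)
combine: 4πI² = 429·6/143·1/78 = 3/13
take √, sign -1: I = -0.13551395

-0.135514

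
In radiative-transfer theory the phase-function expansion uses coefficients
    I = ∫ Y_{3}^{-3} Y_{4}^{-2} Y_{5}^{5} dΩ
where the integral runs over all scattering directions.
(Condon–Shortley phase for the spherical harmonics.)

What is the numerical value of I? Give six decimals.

0.138791

Checks pass: Σm=0; 12 even; l₃=5∈[1,7].
(2·3+1)(2·4+1)(2·5+1) = 693
Δ: 2! 4! 6! / 13! → 1/180180
sum: t=0:+1/576 t=1:−1/144 t=2:+1/576 = -1/288
3j²(3 4 5; 0 0 0) = Δ·Π!·Σ² = 20/1001  (sign +1)
sum: t=2:+1/34560 = 1/34560
3j²(3 4 5; -3 -2 5) = Δ·Π!·Σ² = 5/286  (sign +1)
combine: 4πI² = 693·20/1001·5/286 = 450/1859
take √, sign +1: I = 0.13879110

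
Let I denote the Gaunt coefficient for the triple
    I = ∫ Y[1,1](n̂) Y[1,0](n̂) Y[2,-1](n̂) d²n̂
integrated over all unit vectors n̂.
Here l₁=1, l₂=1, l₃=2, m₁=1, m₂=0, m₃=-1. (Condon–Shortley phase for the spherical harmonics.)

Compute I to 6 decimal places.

Rules hold: Σm=0, L=4 even, 0≤2≤2.
N = 3·3·5 = 45
Δ = 0!·2!·2!/5! = 1/30
Racah Σ t=0..0: t=0:+1/1 = 1/1
⇒ 3j(1 1 2; 0 0 0)² = 2/15, sgn +1
Racah Σ t=0..0: t=0:+1/2 = 1/2
⇒ 3j(1 1 2; 1 0 -1)² = 1/10, sgn -1
4πI² = N·(3j₀)²·(3jₘ)² = 3/5
I = -1·√(0.6/4π) = -0.21850969

-0.218510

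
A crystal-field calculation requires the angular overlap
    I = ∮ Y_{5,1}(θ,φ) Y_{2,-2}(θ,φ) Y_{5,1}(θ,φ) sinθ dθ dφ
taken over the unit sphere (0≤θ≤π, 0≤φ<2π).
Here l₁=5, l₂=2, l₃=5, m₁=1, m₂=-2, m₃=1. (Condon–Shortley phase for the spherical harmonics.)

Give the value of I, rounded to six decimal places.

Rules hold: Σm=0, L=12 even, 3≤5≤7.
N = 11·5·11 = 605
Δ = 2!·8!·2!/13! = 1/38610
Racah Σ t=0..2: t=0:+1/2880 t=1:−1/576 t=2:+1/2880 = -1/960
⇒ 3j(5 2 5; 0 0 0)² = 10/429, sgn +1
Racah Σ t=0..0: t=0:+1/2304 = 1/2304
⇒ 3j(5 2 5; 1 -2 1)² = 5/143, sgn +1
4πI² = N·(3j₀)²·(3jₘ)² = 250/507
I = +1·√(0.493097/4π) = 0.19808933

0.198089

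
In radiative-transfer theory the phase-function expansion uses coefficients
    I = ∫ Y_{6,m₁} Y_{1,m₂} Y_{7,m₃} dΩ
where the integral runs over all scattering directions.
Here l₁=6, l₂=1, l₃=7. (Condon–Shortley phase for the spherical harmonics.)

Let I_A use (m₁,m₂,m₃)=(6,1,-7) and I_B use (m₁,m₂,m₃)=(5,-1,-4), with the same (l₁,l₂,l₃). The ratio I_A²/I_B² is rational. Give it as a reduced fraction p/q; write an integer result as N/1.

91/3

l's match ⇒ only the (l;m) 3-j factors differ between A and B.
A: triangle coeff Δ(6,1,7) = 1/1365; Σ_t [0,0]: t=0:+1/958003200 = 1/958003200; (3j)²=1/15 [(6 1 7; 6 1 -7)], sign=+1
B: triangle coeff Δ(6,1,7) = 1/1365; Σ_t [0,0]: t=0:+1/79833600 = 1/79833600; (3j)²=1/455 [(6 1 7; 5 -1 -4)], sign=-1
I_A²/I_B² = (1/15)/(1/455) = 91/3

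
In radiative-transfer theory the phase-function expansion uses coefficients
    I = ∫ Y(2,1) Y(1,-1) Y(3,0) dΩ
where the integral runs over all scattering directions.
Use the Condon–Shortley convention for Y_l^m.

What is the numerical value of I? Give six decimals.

0.143048

Rules hold: Σm=0, L=6 even, 1≤3≤3.
N = 5·3·7 = 105
Δ = 0!·4!·2!/7! = 1/105
Racah Σ t=0..0: t=0:+1/4 = 1/4
⇒ 3j(2 1 3; 0 0 0)² = 3/35, sgn -1
Racah Σ t=0..0: t=0:+1/12 = 1/12
⇒ 3j(2 1 3; 1 -1 0)² = 1/35, sgn -1
4πI² = N·(3j₀)²·(3jₘ)² = 9/35
I = +1·√(0.257143/4π) = 0.14304817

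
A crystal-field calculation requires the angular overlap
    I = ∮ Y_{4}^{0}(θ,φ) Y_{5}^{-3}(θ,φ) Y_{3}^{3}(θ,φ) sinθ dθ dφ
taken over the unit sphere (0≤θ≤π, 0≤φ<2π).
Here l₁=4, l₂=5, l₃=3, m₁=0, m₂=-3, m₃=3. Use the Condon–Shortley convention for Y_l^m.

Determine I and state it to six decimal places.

0.196280

m-sum 0 ✓  L=12 even ✓  1≤3≤9 ✓
Π(2lᵢ+1) = 9×11×7 = 693
triangle coeff Δ(4,5,3) = 1/180180
Σ_t [2,4]: t=2:+1/576 t=3:−1/144 t=4:+1/576 = -1/288
(3j)²=20/1001 [(4 5 3; 0 0 0)], sign=+1
Σ_t [2,2]: t=2:+1/2304 = 1/2304
(3j)²=5/143 [(4 5 3; 0 -3 3)], sign=+1
⇒ 4πI² = 900/1859
I = (+1)√(900/1859/(4π)) = 0.19628026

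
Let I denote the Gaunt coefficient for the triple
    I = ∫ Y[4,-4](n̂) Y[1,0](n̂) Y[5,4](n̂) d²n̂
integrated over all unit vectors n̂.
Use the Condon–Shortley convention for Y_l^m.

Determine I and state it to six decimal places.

Rules hold: Σm=0, L=10 even, 3≤5≤5.
N = 9·3·11 = 297
Δ = 0!·8!·2!/11! = 1/495
Racah Σ t=0..0: t=0:+1/576 = 1/576
⇒ 3j(4 1 5; 0 0 0)² = 5/99, sgn -1
Racah Σ t=0..0: t=0:+1/40320 = 1/40320
⇒ 3j(4 1 5; -4 0 4)² = 1/55, sgn -1
4πI² = N·(3j₀)²·(3jₘ)² = 3/11
I = +1·√(0.272727/4π) = 0.14731920

0.147319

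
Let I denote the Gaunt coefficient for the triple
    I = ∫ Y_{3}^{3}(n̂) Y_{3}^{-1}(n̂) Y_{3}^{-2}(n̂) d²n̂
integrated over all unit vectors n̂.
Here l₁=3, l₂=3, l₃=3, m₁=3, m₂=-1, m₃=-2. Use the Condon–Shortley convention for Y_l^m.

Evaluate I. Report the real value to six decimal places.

0.000000

Σlᵢ=9 odd — θ-integrand is odd under cosθ→−cosθ; I=0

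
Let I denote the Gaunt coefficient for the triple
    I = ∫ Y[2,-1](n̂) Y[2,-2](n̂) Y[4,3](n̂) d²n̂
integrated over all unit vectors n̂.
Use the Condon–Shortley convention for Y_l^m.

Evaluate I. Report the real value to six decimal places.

Checks pass: Σm=0; 8 even; l₃=4∈[0,4].
(2·2+1)(2·2+1)(2·4+1) = 225
Δ: 0! 4! 4! / 9! → 1/630
sum: t=0:+1/16 = 1/16
3j²(2 2 4; 0 0 0) = Δ·Π!·Σ² = 2/35  (sign +1)
sum: t=0:+1/144 = 1/144
3j²(2 2 4; -1 -2 3) = Δ·Π!·Σ² = 1/18  (sign -1)
combine: 4πI² = 225·2/35·1/18 = 5/7
take √, sign -1: I = -0.23841361

-0.238414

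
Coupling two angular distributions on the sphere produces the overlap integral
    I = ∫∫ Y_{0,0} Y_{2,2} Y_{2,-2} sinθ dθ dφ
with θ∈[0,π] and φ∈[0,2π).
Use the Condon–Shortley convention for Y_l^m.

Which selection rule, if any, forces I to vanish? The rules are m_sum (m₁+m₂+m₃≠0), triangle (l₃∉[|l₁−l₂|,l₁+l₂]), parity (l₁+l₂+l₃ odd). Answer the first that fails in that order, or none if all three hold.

none

m₁+m₂+m₃ = 0 + 2 − 2 = 0  ✓
triangle: |0−2|=2 ≤ l₃=2 ≤ 0+2=2  ✓
parity: l₁+l₂+l₃ = 4 is even  ✓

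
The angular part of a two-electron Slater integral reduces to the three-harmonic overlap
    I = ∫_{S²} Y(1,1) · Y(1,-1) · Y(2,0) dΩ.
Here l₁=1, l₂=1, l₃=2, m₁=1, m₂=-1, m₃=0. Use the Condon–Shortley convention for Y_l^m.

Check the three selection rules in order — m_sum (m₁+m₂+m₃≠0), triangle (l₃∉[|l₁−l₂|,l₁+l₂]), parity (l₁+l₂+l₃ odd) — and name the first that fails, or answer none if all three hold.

Σmᵢ = 0  ✓
l₃∈[|l₁−l₂|,l₁+l₂]=[0,2], have l₃=2  ✓
Σlᵢ = 4 ⇒ even  ✓

none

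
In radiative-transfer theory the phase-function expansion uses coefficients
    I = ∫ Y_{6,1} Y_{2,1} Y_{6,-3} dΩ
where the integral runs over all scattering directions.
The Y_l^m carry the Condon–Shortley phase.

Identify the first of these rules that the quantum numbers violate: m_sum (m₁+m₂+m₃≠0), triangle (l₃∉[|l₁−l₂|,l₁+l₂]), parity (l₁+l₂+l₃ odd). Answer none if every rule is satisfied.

Σmᵢ = -1  ✗
l₃∈[|l₁−l₂|,l₁+l₂]=[4,8], have l₃=6
Σlᵢ = 14 ⇒ even

m_sum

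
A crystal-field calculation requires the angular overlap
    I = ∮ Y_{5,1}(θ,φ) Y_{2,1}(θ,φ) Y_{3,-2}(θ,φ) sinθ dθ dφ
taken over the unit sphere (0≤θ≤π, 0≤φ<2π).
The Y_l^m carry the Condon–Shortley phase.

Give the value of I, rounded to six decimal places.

Rules hold: Σm=0, L=10 even, 3≤3≤7.
N = 11·5·7 = 385
Δ = 4!·6!·0!/11! = 1/2310
Racah Σ t=2..2: t=2:+1/144 = 1/144
⇒ 3j(5 2 3; 0 0 0)² = 10/231, sgn -1
Racah Σ t=3..3: t=3:−1/720 = -1/720
⇒ 3j(5 2 3; 1 1 -2)² = 4/385, sgn +1
4πI² = N·(3j₀)²·(3jₘ)² = 40/231
I = -1·√(0.17316/4π) = -0.11738675

-0.117387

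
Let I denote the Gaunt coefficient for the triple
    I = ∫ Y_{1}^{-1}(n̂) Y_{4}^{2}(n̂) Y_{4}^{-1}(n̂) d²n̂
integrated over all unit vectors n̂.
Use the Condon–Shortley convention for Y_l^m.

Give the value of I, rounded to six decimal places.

0.000000

Σlᵢ=9 odd — θ-integrand is odd under cosθ→−cosθ; I=0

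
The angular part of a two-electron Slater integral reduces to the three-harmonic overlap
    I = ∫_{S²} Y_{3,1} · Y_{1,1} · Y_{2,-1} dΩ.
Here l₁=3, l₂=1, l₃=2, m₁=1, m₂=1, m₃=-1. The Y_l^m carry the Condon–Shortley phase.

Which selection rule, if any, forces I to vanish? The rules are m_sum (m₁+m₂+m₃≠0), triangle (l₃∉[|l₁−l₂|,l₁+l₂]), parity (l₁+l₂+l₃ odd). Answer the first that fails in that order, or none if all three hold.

Σmᵢ = 1  ✗
l₃∈[|l₁−l₂|,l₁+l₂]=[2,4], have l₃=2
Σlᵢ = 6 ⇒ even

m_sum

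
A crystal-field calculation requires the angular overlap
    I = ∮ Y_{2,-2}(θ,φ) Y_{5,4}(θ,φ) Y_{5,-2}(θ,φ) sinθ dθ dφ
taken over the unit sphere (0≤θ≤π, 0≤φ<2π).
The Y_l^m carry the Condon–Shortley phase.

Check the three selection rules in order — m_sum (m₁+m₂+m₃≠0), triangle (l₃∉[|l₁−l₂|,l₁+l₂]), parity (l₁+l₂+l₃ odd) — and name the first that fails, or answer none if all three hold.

m₁+m₂+m₃ = -2 + 4 − 2 = 0  ✓
triangle: |2−5|=3 ≤ l₃=5 ≤ 2+5=7  ✓
parity: l₁+l₂+l₃ = 12 is even  ✓

none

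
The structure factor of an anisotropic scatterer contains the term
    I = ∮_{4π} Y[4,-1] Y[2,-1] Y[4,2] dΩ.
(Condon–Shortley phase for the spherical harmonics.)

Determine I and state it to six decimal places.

m-sum 0 ✓  L=10 even ✓  2≤4≤6 ✓
Π(2lᵢ+1) = 9×5×9 = 405
triangle coeff Δ(4,2,4) = 1/13860
Σ_t [0,2]: t=0:+1/192 t=1:−1/36 t=2:+1/192 = -5/288
(3j)²=20/693 [(4 2 4; 0 0 0)], sign=-1
Σ_t [0,1]: t=0:+1/240 t=1:−1/96 = -1/160
(3j)²=27/1540 [(4 2 4; -1 -1 2)], sign=-1
⇒ 4πI² = 1215/5929
I = (+1)√(1215/5929/(4π)) = 0.12770047

0.127700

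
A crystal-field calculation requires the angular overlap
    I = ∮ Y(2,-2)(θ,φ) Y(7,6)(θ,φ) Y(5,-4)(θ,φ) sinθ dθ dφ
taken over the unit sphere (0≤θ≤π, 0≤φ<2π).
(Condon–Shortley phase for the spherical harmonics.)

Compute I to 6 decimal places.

0.303018

Checks pass: Σm=0; 14 even; l₃=5∈[5,9].
(2·2+1)(2·7+1)(2·5+1) = 825
Δ: 4! 0! 10! / 15! → 1/15015
sum: t=2:+1/57600 = 1/57600
3j²(2 7 5; 0 0 0) = Δ·Π!·Σ² = 21/715  (sign -1)
sum: t=4:+1/8709120 = 1/8709120
3j²(2 7 5; -2 6 -4) = Δ·Π!·Σ² = 1/21  (sign -1)
combine: 4πI² = 825·21/715·1/21 = 15/13
take √, sign +1: I = 0.30301841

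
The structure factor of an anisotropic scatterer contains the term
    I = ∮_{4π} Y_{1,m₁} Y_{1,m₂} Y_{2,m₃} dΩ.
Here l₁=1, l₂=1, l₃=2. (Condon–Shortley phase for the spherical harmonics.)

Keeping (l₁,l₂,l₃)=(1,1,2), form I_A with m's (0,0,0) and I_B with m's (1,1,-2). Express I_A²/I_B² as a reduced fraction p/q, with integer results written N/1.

Same 1,1,2: normalisation and zero-m 3j drop out of the ratio.
A: Δ: 0! 2! 2! / 5! → 1/30; sum: t=0:+1/1 = 1/1; 3j²(1 1 2; 0 0 0) = Δ·Π!·Σ² = 2/15  (sign +1)
B: Δ: 0! 2! 2! / 5! → 1/30; sum: t=0:+1/4 = 1/4; 3j²(1 1 2; 1 1 -2) = Δ·Π!·Σ² = 1/5  (sign +1)
I_A²/I_B² = (2/15)/(1/5) = 2/3

2/3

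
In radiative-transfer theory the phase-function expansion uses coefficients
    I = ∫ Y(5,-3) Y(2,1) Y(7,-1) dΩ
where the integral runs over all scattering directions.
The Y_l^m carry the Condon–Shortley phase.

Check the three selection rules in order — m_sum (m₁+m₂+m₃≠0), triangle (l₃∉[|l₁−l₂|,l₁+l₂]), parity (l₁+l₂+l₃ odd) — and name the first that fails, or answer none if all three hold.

m₁+m₂+m₃ = -3 + 1 − 1 = -3  ✗
triangle: |5−2|=3 ≤ l₃=7 ≤ 5+2=7
parity: l₁+l₂+l₃ = 14 is even

m_sum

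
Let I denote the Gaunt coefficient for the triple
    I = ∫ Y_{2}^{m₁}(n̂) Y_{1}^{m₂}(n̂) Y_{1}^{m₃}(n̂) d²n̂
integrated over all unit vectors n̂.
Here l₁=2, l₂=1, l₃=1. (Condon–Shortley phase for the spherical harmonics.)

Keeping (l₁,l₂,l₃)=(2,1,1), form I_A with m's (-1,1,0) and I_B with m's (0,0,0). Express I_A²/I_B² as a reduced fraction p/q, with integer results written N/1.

Shared (l₁,l₂,l₃)=(2,1,1): N and (l;000)² cancel in I_A²/I_B².
A: Δ = 2!·2!·0!/5! = 1/30; Racah Σ t=2..2: t=2:+1/2 = 1/2; ⇒ 3j(2 1 1; -1 1 0)² = 1/10, sgn -1
B: Δ = 2!·2!·0!/5! = 1/30; Racah Σ t=1..1: t=1:−1/1 = -1/1; ⇒ 3j(2 1 1; 0 0 0)² = 2/15, sgn +1
I_A²/I_B² = (1/10)/(2/15) = 3/4

3/4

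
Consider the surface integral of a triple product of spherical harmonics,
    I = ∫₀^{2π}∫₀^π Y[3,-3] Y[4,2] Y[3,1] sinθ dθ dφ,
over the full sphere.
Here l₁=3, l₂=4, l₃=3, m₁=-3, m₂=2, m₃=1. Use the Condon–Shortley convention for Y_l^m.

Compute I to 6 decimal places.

-0.188451

Checks pass: Σm=0; 10 even; l₃=3∈[1,7].
(2·3+1)(2·4+1)(2·3+1) = 441
Δ: 4! 2! 4! / 11! → 1/34650
sum: t=1:−1/72 t=2:+1/16 t=3:−1/72 = 5/144
3j²(3 4 3; 0 0 0) = Δ·Π!·Σ² = 2/77  (sign -1)
sum: t=4:+1/192 = 1/192
3j²(3 4 3; -3 2 1) = Δ·Π!·Σ² = 3/77  (sign +1)
combine: 4πI² = 441·2/77·3/77 = 54/121
take √, sign -1: I = -0.18845135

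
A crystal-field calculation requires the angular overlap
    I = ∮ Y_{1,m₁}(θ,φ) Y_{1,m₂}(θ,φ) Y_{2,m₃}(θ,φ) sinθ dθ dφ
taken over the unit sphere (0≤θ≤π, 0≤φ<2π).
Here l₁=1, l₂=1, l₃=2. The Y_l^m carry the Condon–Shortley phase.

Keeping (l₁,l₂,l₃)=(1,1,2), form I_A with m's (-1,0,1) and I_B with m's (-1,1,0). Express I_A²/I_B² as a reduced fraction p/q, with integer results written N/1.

l's match ⇒ only the (l;m) 3-j factors differ between A and B.
A: triangle coeff Δ(1,1,2) = 1/30; Σ_t [0,0]: t=0:+1/2 = 1/2; (3j)²=1/10 [(1 1 2; -1 0 1)], sign=-1
B: triangle coeff Δ(1,1,2) = 1/30; Σ_t [0,0]: t=0:+1/4 = 1/4; (3j)²=1/30 [(1 1 2; -1 1 0)], sign=+1
I_A²/I_B² = (1/10)/(1/30) = 3/1

3/1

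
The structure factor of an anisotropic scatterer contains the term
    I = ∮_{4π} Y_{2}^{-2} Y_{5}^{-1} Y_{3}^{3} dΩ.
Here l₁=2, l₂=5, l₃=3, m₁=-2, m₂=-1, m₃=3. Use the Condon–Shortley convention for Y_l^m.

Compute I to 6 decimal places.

m-sum 0 ✓  L=10 even ✓  3≤3≤7 ✓
Π(2lᵢ+1) = 5×11×7 = 385
triangle coeff Δ(2,5,3) = 1/2310
Σ_t [2,2]: t=2:+1/144 = 1/144
(3j)²=10/231 [(2 5 3; 0 0 0)], sign=-1
Σ_t [4,4]: t=4:+1/17280 = 1/17280
(3j)²=1/2310 [(2 5 3; -2 -1 3)], sign=+1
⇒ 4πI² = 5/693
I = (-1)√(5/693/(4π)) = -0.02396147

-0.023961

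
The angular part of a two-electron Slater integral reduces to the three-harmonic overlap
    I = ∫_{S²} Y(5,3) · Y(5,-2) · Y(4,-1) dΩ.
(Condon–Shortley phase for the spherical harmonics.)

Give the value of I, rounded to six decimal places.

-0.118854

m-sum 0 ✓  L=14 even ✓  0≤4≤10 ✓
Π(2lᵢ+1) = 11×11×9 = 1089
triangle coeff Δ(5,5,4) = 1/3153150
Σ_t [1,5]: t=1:−1/69120 t=2:+1/1728 t=3:−1/576 t=4:+1/1728 t=5:−1/69120 = -7/11520
(3j)²=2/143 [(5 5 4; 0 0 0)], sign=-1
Σ_t [0,2]: t=0:+1/17280 t=1:−1/2880 t=2:+1/6912 = -1/6912
(3j)²=5/429 [(5 5 4; 3 -2 -1)], sign=+1
⇒ 4πI² = 30/169
I = (-1)√(30/169/(4π)) = -0.11885360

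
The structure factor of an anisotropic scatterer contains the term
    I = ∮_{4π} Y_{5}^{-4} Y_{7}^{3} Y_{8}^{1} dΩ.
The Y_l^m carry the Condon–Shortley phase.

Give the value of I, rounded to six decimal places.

-0.138190

Checks pass: Σm=0; 20 even; l₃=8∈[2,12].
(2·5+1)(2·7+1)(2·8+1) = 2805
Δ: 4! 6! 10! / 21! → 1/814773960
sum: t=0:+1/87091200 t=1:−1/4976640 t=2:+1/2073600 t=3:−1/4976640 t=4:+1/87091200 = 1/9676800
3j²(5 7 8; 0 0 0) = Δ·Π!·Σ² = 360/46189  (sign +1)
sum: t=3:−1/130636800 t=4:+1/49766400 = 13/1045094400
3j²(5 7 8; -4 3 1) = Δ·Π!·Σ² = 39/3553  (sign -1)
combine: 4πI² = 2805·360/46189·39/3553 = 16200/67507
take √, sign -1: I = -0.13819049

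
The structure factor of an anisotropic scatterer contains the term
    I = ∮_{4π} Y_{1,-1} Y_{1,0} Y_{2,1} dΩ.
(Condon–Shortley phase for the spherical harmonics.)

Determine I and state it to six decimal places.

Rules hold: Σm=0, L=4 even, 0≤2≤2.
N = 3·3·5 = 45
Δ = 0!·2!·2!/5! = 1/30
Racah Σ t=0..0: t=0:+1/1 = 1/1
⇒ 3j(1 1 2; 0 0 0)² = 2/15, sgn +1
Racah Σ t=0..0: t=0:+1/2 = 1/2
⇒ 3j(1 1 2; -1 0 1)² = 1/10, sgn -1
4πI² = N·(3j₀)²·(3jₘ)² = 3/5
I = -1·√(0.6/4π) = -0.21850969

-0.218510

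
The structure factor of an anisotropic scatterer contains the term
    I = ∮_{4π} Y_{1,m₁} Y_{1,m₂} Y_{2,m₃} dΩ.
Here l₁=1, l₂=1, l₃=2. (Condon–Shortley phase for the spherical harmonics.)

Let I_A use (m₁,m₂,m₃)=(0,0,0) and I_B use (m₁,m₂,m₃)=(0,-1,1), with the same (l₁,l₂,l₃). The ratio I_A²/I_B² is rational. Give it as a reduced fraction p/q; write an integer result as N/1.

l's match ⇒ only the (l;m) 3-j factors differ between A and B.
A: triangle coeff Δ(1,1,2) = 1/30; Σ_t [0,0]: t=0:+1/1 = 1/1; (3j)²=2/15 [(1 1 2; 0 0 0)], sign=+1
B: triangle coeff Δ(1,1,2) = 1/30; Σ_t [0,0]: t=0:+1/2 = 1/2; (3j)²=1/10 [(1 1 2; 0 -1 1)], sign=-1
I_A²/I_B² = (2/15)/(1/10) = 4/3

4/3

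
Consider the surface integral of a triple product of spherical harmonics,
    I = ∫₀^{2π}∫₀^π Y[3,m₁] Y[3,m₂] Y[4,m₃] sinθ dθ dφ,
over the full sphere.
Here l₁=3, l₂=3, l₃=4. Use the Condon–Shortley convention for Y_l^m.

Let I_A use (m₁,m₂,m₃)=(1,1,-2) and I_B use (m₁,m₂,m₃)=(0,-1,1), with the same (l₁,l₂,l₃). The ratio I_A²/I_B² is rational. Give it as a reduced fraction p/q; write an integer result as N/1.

8/3

l's match ⇒ only the (l;m) 3-j factors differ between A and B.
A: triangle coeff Δ(3,3,4) = 1/34650; Σ_t [0,2]: t=0:+1/192 t=1:−1/36 t=2:+1/192 = -5/288; (3j)²=20/693 [(3 3 4; 1 1 -2)], sign=-1
B: triangle coeff Δ(3,3,4) = 1/34650; Σ_t [0,2]: t=0:+1/48 t=1:−1/24 t=2:+1/288 = -5/288; (3j)²=5/462 [(3 3 4; 0 -1 1)], sign=+1
I_A²/I_B² = (20/693)/(5/462) = 8/3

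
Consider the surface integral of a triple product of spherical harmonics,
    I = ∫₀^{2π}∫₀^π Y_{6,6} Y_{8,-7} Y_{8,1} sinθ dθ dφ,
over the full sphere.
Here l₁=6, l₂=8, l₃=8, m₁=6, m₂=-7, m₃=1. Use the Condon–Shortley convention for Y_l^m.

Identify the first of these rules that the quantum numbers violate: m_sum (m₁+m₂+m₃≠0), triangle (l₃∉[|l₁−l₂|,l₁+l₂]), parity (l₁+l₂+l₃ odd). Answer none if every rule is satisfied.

m₁+m₂+m₃ = 6 − 7 + 1 = 0  ✓
triangle: |6−8|=2 ≤ l₃=8 ≤ 6+8=14  ✓
parity: l₁+l₂+l₃ = 22 is even  ✓

none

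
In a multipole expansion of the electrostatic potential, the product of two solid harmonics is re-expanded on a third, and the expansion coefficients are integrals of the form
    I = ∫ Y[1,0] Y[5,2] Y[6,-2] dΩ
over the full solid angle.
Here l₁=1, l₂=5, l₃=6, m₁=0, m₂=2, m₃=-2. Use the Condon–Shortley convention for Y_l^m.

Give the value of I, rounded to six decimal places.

0.231133

Rules hold: Σm=0, L=12 even, 4≤6≤6.
N = 3·11·13 = 429
Δ = 0!·2!·10!/13! = 1/858
Racah Σ t=0..0: t=0:+1/14400 = 1/14400
⇒ 3j(1 5 6; 0 0 0)² = 6/143, sgn +1
Racah Σ t=0..0: t=0:+1/30240 = 1/30240
⇒ 3j(1 5 6; 0 2 -2)² = 16/429, sgn +1
4πI² = N·(3j₀)²·(3jₘ)² = 96/143
I = +1·√(0.671329/4π) = 0.23113338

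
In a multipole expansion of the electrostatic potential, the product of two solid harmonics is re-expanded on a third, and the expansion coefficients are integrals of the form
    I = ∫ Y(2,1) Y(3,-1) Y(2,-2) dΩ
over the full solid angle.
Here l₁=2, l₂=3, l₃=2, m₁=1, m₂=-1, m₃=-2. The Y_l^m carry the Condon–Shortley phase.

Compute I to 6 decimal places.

0.000000

Σmᵢ = -2 ≠ 0, so the φ-integral vanishes; I = 0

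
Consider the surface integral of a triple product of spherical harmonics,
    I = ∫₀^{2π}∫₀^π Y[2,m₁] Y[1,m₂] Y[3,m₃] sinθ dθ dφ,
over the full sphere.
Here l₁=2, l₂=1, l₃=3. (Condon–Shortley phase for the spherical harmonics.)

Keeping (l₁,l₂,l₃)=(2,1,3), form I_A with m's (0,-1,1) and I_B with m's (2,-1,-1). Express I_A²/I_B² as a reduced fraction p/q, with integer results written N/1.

6/1

Shared (l₁,l₂,l₃)=(2,1,3): N and (l;000)² cancel in I_A²/I_B².
A: Δ = 0!·4!·2!/7! = 1/105; Racah Σ t=0..0: t=0:+1/8 = 1/8; ⇒ 3j(2 1 3; 0 -1 1)² = 2/35, sgn +1
B: Δ = 0!·4!·2!/7! = 1/105; Racah Σ t=0..0: t=0:+1/48 = 1/48; ⇒ 3j(2 1 3; 2 -1 -1)² = 1/105, sgn +1
I_A²/I_B² = (2/35)/(1/105) = 6/1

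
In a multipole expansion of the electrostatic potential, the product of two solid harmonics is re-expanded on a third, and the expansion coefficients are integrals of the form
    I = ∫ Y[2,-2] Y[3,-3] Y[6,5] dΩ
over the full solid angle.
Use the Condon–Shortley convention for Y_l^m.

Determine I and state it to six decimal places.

0.000000

triangle: need 1≤l₃≤5, have 6; I=0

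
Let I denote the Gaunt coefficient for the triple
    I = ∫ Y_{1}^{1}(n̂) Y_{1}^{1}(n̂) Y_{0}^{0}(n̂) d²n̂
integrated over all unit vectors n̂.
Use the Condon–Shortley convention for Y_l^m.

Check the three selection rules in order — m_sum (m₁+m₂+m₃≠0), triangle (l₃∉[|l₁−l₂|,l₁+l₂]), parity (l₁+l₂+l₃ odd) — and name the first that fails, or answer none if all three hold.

m_sum

azimuthal sum: 1 + 1 + 0 = 2  ✗
0 ≤ 0 ≤ 2 (triangle on l)
L = 1 + 1 + 0 = 2 (even)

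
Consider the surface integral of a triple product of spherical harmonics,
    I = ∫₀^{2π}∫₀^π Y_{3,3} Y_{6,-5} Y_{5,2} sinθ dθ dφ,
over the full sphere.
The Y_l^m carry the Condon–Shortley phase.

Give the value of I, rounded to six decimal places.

0.169016

Checks pass: Σm=0; 14 even; l₃=5∈[3,9].
(2·3+1)(2·6+1)(2·5+1) = 1001
Δ: 4! 2! 8! / 15! → 1/675675
sum: t=1:−1/8640 t=2:+1/2304 t=3:−1/8640 = 7/34560
3j²(3 6 5; 0 0 0) = Δ·Π!·Σ² = 7/429  (sign -1)
sum: t=0:+1/241920 = 1/241920
3j²(3 6 5; 3 -5 2) = Δ·Π!·Σ² = 2/91  (sign -1)
combine: 4πI² = 1001·7/429·2/91 = 14/39
take √, sign +1: I = 0.16901560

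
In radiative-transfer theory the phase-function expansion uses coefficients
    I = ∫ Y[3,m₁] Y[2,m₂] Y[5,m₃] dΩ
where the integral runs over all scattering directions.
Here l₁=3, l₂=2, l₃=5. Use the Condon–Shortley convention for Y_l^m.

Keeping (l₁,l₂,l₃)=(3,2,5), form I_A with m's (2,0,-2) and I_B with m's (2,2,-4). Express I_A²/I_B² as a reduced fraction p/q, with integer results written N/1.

1/2

Shared (l₁,l₂,l₃)=(3,2,5): N and (l;000)² cancel in I_A²/I_B².
A: Δ = 0!·6!·4!/11! = 1/2310; Racah Σ t=0..0: t=0:+1/480 = 1/480; ⇒ 3j(3 2 5; 2 0 -2)² = 3/110, sgn -1
B: Δ = 0!·6!·4!/11! = 1/2310; Racah Σ t=0..0: t=0:+1/2880 = 1/2880; ⇒ 3j(3 2 5; 2 2 -4)² = 3/55, sgn -1
I_A²/I_B² = (3/110)/(3/55) = 1/2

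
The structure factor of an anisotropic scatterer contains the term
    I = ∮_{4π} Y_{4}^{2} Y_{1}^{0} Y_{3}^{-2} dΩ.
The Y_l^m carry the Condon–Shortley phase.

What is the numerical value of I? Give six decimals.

Rules hold: Σm=0, L=8 even, 3≤3≤5.
N = 9·3·7 = 189
Δ = 2!·6!·0!/9! = 1/252
Racah Σ t=1..1: t=1:−1/36 = -1/36
⇒ 3j(4 1 3; 0 0 0)² = 4/63, sgn +1
Racah Σ t=1..1: t=1:−1/120 = -1/120
⇒ 3j(4 1 3; 2 0 -2)² = 1/21, sgn +1
4πI² = N·(3j₀)²·(3jₘ)² = 4/7
I = +1·√(0.571429/4π) = 0.21324362

0.213244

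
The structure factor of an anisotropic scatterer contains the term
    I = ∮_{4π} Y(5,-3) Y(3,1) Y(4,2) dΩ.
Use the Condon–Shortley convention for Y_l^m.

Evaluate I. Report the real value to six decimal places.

Checks pass: Σm=0; 12 even; l₃=4∈[2,8].
(2·5+1)(2·3+1)(2·4+1) = 693
Δ: 4! 6! 2! / 13! → 1/180180
sum: t=1:−1/576 t=2:+1/144 t=3:−1/576 = 1/288
3j²(5 3 4; 0 0 0) = Δ·Π!·Σ² = 20/1001  (sign +1)
sum: t=2:+1/5760 t=3:−1/720 t=4:+1/2304 = -1/1280
3j²(5 3 4; -3 1 2) = Δ·Π!·Σ² = 27/1430  (sign -1)
combine: 4πI² = 693·20/1001·27/1430 = 486/1859
take √, sign -1: I = -0.14423595

-0.144236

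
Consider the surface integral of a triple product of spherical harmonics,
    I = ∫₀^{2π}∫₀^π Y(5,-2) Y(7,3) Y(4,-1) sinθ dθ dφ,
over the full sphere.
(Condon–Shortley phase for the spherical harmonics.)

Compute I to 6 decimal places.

-0.128189

m-sum 0 ✓  L=16 even ✓  2≤4≤12 ✓
Π(2lᵢ+1) = 11×15×9 = 1485
triangle coeff Δ(5,7,4) = 1/6126120
Σ_t [3,5]: t=3:−1/69120 t=4:+1/20736 t=5:−1/69120 = 1/51840
(3j)²=280/21879 [(5 7 4; 0 0 0)], sign=+1
Σ_t [5,7]: t=5:−1/172800 t=6:+1/69120 t=7:−1/362880 = 43/7257600
(3j)²=1849/170170 [(5 7 4; -2 3 -1)], sign=-1
⇒ 4πI² = 110940/537251
I = (-1)√(110940/537251/(4π)) = -0.12818893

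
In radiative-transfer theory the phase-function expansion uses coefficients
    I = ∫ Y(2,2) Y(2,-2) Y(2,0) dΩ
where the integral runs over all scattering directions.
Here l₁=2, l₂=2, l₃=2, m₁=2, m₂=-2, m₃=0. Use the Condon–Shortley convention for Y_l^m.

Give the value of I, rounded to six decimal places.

m-sum 0 ✓  L=6 even ✓  0≤2≤4 ✓
Π(2lᵢ+1) = 5×5×5 = 125
triangle coeff Δ(2,2,2) = 1/630
Σ_t [0,2]: t=0:+1/8 t=1:−1/1 t=2:+1/8 = -3/4
(3j)²=2/35 [(2 2 2; 0 0 0)], sign=-1
Σ_t [0,0]: t=0:+1/8 = 1/8
(3j)²=2/35 [(2 2 2; 2 -2 0)], sign=+1
⇒ 4πI² = 20/49
I = (-1)√(20/49/(4π)) = -0.18022375

-0.180224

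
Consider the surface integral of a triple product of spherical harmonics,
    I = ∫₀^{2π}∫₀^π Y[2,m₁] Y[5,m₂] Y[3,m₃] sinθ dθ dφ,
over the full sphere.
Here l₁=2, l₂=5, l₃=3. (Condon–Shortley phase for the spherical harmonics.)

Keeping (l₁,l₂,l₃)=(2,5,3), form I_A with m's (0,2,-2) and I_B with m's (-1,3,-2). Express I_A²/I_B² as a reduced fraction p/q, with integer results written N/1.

l's match ⇒ only the (l;m) 3-j factors differ between A and B.
A: triangle coeff Δ(2,5,3) = 1/2310; Σ_t [2,2]: t=2:+1/480 = 1/480; (3j)²=3/110 [(2 5 3; 0 2 -2)], sign=-1
B: triangle coeff Δ(2,5,3) = 1/2310; Σ_t [3,3]: t=3:−1/720 = -1/720; (3j)²=8/165 [(2 5 3; -1 3 -2)], sign=+1
I_A²/I_B² = (3/110)/(8/165) = 9/16

9/16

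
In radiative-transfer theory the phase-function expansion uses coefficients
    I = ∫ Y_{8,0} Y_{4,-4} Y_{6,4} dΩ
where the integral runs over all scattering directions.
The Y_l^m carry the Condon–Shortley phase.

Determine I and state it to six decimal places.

m-sum 0 ✓  L=18 even ✓  4≤6≤12 ✓
Π(2lᵢ+1) = 17×9×13 = 1989
triangle coeff Δ(8,4,6) = 1/23279256
Σ_t [2,4]: t=2:+1/1658880 t=3:−1/518400 t=4:+1/1658880 = -1/1382400
(3j)²=504/46189 [(8 4 6; 0 0 0)], sign=-1
Σ_t [0,0]: t=0:+1/116121600 = 1/116121600
(3j)²=70/46189 [(8 4 6; 0 -4 4)], sign=+1
⇒ 4πI² = 317520/9653501
I = (-1)√(317520/9653501/(4π)) = -0.05116090

-0.051161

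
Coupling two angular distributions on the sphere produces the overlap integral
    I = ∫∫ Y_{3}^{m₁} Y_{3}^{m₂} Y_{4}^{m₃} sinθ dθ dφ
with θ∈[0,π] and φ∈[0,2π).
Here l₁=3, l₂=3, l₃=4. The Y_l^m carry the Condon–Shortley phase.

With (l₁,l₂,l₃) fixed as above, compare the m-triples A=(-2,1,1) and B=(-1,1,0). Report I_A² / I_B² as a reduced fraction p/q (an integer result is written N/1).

Shared (l₁,l₂,l₃)=(3,3,4): N and (l;000)² cancel in I_A²/I_B².
A: Δ = 2!·4!·4!/11! = 1/34650; Racah Σ t=1..2: t=1:−1/144 t=2:+1/48 = 1/72; ⇒ 3j(3 3 4; -2 1 1)² = 16/693, sgn -1
B: Δ = 2!·4!·4!/11! = 1/34650; Racah Σ t=0..2: t=0:+1/1152 t=1:−1/36 t=2:+1/32 = 5/1152; ⇒ 3j(3 3 4; -1 1 0)² = 1/1386, sgn +1
I_A²/I_B² = (16/693)/(1/1386) = 32/1

32/1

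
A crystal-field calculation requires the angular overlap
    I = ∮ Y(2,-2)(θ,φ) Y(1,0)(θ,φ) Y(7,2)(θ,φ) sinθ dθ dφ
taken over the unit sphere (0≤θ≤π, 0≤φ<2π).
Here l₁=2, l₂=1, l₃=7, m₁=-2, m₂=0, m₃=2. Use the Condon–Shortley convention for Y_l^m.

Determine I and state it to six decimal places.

0.000000

l₃=7 ∉ [1,3] — triangle fails ⇒ I = 0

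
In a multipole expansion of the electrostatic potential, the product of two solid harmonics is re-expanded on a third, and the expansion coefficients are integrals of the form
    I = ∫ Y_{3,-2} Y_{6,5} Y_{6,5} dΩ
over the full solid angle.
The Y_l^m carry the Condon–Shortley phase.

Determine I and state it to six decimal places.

m-sum = -2 + 5 + 5 = 8 ≠ 0 ⇒ I = 0

0.000000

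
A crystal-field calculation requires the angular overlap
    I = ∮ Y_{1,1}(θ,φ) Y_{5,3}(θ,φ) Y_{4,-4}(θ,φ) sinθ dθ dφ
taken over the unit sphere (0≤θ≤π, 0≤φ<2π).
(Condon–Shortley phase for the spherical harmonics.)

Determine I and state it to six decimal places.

m-sum 0 ✓  L=10 even ✓  4≤4≤6 ✓
Π(2lᵢ+1) = 3×11×9 = 297
triangle coeff Δ(1,5,4) = 1/495
Σ_t [1,1]: t=1:−1/576 = -1/576
(3j)²=5/99 [(1 5 4; 0 0 0)], sign=-1
Σ_t [0,0]: t=0:+1/80640 = 1/80640
(3j)²=1/495 [(1 5 4; 1 3 -4)], sign=+1
⇒ 4πI² = 1/33
I = (-1)√(1/33/(4π)) = -0.04910640

-0.049106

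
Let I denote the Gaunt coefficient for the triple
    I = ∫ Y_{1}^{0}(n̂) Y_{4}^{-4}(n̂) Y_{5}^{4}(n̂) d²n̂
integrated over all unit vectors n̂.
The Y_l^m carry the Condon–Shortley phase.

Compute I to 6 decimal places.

m-sum 0 ✓  L=10 even ✓  3≤5≤5 ✓
Π(2lᵢ+1) = 3×9×11 = 297
triangle coeff Δ(1,4,5) = 1/495
Σ_t [0,0]: t=0:+1/576 = 1/576
(3j)²=5/99 [(1 4 5; 0 0 0)], sign=-1
Σ_t [0,0]: t=0:+1/40320 = 1/40320
(3j)²=1/55 [(1 4 5; 0 -4 4)], sign=-1
⇒ 4πI² = 3/11
I = (+1)√(3/11/(4π)) = 0.14731920

0.147319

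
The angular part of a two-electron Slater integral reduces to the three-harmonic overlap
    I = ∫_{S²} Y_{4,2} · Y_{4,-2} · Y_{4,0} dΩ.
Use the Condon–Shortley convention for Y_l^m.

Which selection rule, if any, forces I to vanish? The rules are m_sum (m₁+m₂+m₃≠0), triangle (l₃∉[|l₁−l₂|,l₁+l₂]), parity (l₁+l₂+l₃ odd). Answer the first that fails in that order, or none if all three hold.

Σmᵢ = 0  ✓
l₃∈[|l₁−l₂|,l₁+l₂]=[0,8], have l₃=4  ✓
Σlᵢ = 12 ⇒ even  ✓

none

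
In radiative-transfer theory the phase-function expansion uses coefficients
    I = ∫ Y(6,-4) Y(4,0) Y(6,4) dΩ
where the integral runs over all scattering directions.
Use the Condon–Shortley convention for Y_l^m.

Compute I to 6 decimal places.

Checks pass: Σm=0; 16 even; l₃=6∈[2,10].
(2·6+1)(2·4+1)(2·6+1) = 1521
Δ: 4! 8! 4! / 17! → 1/15315300
sum: t=0:+1/829440 t=1:−1/25920 t=2:+1/9216 t=3:−1/25920 t=4:+1/829440 = 7/207360
3j²(6 4 6; 0 0 0) = Δ·Π!·Σ² = 28/2431  (sign +1)
sum: t=2:+1/645120 t=3:−1/181440 t=4:+1/829440 = -1/362880
3j²(6 4 6; -4 0 4) = Δ·Π!·Σ² = 256/17017  (sign -1)
combine: 4πI² = 1521·28/2431·256/17017 = 9216/34969
take √, sign -1: I = -0.14481872

-0.144819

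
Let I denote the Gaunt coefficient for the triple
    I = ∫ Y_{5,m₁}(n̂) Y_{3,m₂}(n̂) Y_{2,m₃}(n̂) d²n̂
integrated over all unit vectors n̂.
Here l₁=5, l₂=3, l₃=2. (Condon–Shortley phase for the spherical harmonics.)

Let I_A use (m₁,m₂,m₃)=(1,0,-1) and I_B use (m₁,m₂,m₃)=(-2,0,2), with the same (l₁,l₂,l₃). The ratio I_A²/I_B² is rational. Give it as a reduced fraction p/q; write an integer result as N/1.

16/7

l's match ⇒ only the (l;m) 3-j factors differ between A and B.
A: triangle coeff Δ(5,3,2) = 1/2310; Σ_t [3,3]: t=3:−1/216 = -1/216; (3j)²=8/231 [(5 3 2; 1 0 -1)], sign=+1
B: triangle coeff Δ(5,3,2) = 1/2310; Σ_t [3,3]: t=3:−1/864 = -1/864; (3j)²=1/66 [(5 3 2; -2 0 2)], sign=-1
I_A²/I_B² = (8/231)/(1/66) = 16/7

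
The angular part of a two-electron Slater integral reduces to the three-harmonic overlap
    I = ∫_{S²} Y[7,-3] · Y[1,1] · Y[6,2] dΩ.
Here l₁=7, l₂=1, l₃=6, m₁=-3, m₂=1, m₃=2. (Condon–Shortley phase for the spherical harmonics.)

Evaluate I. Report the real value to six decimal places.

-0.234717

m-sum 0 ✓  L=14 even ✓  6≤6≤8 ✓
Π(2lᵢ+1) = 15×3×13 = 585
triangle coeff Δ(7,1,6) = 1/1365
Σ_t [1,1]: t=1:−1/518400 = -1/518400
(3j)²=7/195 [(7 1 6; 0 0 0)], sign=-1
Σ_t [2,2]: t=2:+1/1935360 = 1/1935360
(3j)²=3/91 [(7 1 6; -3 1 2)], sign=+1
⇒ 4πI² = 9/13
I = (-1)√(9/13/(4π)) = -0.23471705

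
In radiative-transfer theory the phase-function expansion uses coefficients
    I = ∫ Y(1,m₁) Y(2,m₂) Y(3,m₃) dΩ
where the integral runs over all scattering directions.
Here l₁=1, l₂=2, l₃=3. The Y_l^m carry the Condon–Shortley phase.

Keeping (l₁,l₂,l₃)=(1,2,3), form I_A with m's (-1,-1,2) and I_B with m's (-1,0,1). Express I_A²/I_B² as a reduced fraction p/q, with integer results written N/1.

Same 1,2,3: normalisation and zero-m 3j drop out of the ratio.
A: Δ: 0! 2! 4! / 7! → 1/105; sum: t=0:+1/12 = 1/12; 3j²(1 2 3; -1 -1 2) = Δ·Π!·Σ² = 2/21  (sign -1)
B: Δ: 0! 2! 4! / 7! → 1/105; sum: t=0:+1/8 = 1/8; 3j²(1 2 3; -1 0 1) = Δ·Π!·Σ² = 2/35  (sign +1)
I_A²/I_B² = (2/21)/(2/35) = 5/3

5/3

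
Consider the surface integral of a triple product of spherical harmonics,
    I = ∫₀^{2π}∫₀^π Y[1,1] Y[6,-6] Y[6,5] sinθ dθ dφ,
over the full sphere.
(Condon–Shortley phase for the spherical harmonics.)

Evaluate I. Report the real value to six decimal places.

l₁+l₂+l₃=13 is odd: 3j(l;000)=0 ⇒ I=0

0.000000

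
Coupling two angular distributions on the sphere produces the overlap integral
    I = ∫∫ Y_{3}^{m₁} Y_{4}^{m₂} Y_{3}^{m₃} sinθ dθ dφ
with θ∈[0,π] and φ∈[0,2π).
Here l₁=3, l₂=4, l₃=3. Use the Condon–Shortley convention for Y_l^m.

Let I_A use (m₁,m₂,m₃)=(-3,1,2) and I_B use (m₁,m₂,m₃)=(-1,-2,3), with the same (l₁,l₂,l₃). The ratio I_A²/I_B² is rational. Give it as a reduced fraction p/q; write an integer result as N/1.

5/9

l's match ⇒ only the (l;m) 3-j factors differ between A and B.
A: triangle coeff Δ(3,4,3) = 1/34650; Σ_t [4,4]: t=4:+1/288 = 1/288; (3j)²=5/231 [(3 4 3; -3 1 2)], sign=-1
B: triangle coeff Δ(3,4,3) = 1/34650; Σ_t [2,2]: t=2:+1/192 = 1/192; (3j)²=3/77 [(3 4 3; -1 -2 3)], sign=+1
I_A²/I_B² = (5/231)/(3/77) = 5/9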